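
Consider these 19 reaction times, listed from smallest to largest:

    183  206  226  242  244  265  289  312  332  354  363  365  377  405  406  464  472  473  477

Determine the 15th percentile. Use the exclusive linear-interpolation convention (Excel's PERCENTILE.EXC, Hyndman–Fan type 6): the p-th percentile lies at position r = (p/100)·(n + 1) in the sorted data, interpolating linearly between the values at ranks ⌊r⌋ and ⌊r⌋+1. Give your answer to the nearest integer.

226

n = 19.
r = (15/100)·(19 + 1) = 3.
r is an integer, so P15 is the value at rank 3: 226.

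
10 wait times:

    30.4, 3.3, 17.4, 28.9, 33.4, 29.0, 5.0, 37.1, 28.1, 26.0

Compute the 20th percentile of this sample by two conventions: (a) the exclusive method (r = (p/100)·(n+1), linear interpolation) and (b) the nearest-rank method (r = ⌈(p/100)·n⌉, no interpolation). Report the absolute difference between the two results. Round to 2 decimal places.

Sorted: 3.3, 5.0, 17.4, 26.0, 28.1, 28.9, 29.0, 30.4, 33.4, 37.1.
n = 10.
(a) r = 2.2; between ranks 2 (5.0) and 3 (17.4): 7.48.
(b) the nearest-rank method: rank 2 → 5.
|7.48 − 5| = 2.48.

2.48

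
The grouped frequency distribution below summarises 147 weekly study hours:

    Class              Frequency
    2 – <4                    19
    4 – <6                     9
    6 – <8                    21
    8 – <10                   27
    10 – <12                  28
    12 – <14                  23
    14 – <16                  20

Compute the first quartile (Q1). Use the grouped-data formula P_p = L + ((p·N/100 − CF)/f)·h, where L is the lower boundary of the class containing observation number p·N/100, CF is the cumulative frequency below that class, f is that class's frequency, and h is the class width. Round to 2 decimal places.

6.83

N = 147; target position k = 25/100 · 147 = 36.75.
Cumulative frequencies: 19, 28, 49, 76, 104, 127, 147.
Observation 36.75 falls in the class 6 – <8.
L = 6, CF = 28, f = 21, h = 2.
P25 = 6 + ((36.75 − 28)/21)·2 = 6 + 0.833333 = 6.83333.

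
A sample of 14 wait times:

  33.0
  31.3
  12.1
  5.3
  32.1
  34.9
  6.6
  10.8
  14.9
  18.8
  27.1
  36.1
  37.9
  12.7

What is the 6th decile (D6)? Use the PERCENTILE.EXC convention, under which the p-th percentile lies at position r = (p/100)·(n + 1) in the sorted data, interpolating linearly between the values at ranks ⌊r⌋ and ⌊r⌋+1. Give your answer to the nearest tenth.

Sorted: 5.3, 6.6, 10.8, 12.1, 12.7, 14.9, 18.8, 27.1, 31.3, 32.1, 33.0, 34.9, 36.1, 37.9.
n = 14.
r = (60/100)·(14 + 1) = 9.
r is an integer, so P60 is the value at rank 9: 31.3.

31.3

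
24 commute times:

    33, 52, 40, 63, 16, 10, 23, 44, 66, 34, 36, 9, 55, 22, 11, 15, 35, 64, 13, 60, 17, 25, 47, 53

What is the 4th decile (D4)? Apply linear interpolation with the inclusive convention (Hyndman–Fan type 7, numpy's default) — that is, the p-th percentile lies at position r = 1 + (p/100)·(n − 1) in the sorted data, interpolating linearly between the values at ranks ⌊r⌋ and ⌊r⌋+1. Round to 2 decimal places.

Sorted: 9, 10, 11, 13, 15, 16, 17, 22, 23, 25, 33, 34, 35, 36, 40, 44, 47, 52, 53, 55, 60, 63, 64, 66.
n = 24.
r = 1 + (40/100)·(24 − 1) = 1 + 9.2 = 10.2.
Rank 10 is 25 and rank 11 is 33.
Interpolate: 25 + 0.2·(33 − 25) = 25 + 0.2·8 = 26.6.

26.60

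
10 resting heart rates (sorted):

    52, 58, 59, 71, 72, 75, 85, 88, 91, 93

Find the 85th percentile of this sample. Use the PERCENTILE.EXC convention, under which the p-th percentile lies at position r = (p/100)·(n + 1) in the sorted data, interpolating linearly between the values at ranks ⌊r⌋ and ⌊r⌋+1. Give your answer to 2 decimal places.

n = 10.
r = (85/100)·(10 + 1) = 9.35.
Rank 9 is 91 and rank 10 is 93.
Interpolate: 91 + 0.35·(93 − 91) = 91 + 0.35·2 = 91.7.

91.70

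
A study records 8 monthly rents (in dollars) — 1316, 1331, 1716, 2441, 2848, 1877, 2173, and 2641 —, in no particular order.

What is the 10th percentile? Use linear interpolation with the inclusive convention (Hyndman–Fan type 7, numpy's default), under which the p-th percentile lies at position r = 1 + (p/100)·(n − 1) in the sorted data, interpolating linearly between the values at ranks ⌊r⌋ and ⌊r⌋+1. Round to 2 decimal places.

Sorted: 1316, 1331, 1716, 1877, 2173, 2441, 2641, 2848.
n = 8.
r = 1 + (10/100)·(8 − 1) = 1 + 0.7 = 1.7.
Rank 1 is 1316 and rank 2 is 1331.
Interpolate: 1316 + 0.7·(1331 − 1316) = 1316 + 0.7·15 = 1326.5.

1326.50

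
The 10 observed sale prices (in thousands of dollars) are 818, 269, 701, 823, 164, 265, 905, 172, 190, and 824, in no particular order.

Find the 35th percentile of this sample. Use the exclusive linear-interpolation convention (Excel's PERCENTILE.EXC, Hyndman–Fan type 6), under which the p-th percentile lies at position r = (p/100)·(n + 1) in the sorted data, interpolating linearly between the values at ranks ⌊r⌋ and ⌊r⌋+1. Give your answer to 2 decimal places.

253.75

Sorted: 164, 172, 190, 265, 269, 701, 818, 823, 824, 905.
n = 10.
r = (35/100)·(10 + 1) = 3.85.
Rank 3 is 190 and rank 4 is 265.
Interpolate: 190 + 0.85·(265 − 190) = 190 + 0.85·75 = 253.75.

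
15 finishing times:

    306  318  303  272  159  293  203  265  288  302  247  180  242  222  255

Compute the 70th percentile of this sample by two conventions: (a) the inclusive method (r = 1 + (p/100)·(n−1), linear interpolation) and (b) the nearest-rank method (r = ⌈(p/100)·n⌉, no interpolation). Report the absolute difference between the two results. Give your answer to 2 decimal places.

1.00

Sorted: 159, 180, 203, 222, 242, 247, 255, 265, 272, 288, 293, 302, 303, 306, 318.
n = 15.
(a) r = 10.8; between ranks 10 (288) and 11 (293): 292.
(b) the nearest-rank method: rank 11 → 293.
|292 − 293| = 1.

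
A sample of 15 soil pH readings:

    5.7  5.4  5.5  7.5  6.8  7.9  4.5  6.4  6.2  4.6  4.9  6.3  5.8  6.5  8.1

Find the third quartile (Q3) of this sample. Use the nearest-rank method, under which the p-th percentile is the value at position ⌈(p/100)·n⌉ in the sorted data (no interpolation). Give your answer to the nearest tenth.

6.8

Sorted: 4.5, 4.6, 4.9, 5.4, 5.5, 5.7, 5.8, 6.2, 6.3, 6.4, 6.5, 6.8, 7.5, 7.9, 8.1.
n = 15.
Position = ⌈75/100 · 15⌉ = ⌈11.25⌉ = 12.
The value at rank 12 is 6.8.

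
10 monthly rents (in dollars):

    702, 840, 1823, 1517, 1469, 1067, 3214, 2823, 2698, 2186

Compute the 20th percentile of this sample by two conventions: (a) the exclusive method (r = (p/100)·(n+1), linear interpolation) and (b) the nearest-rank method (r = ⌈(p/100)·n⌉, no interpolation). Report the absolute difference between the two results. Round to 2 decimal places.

45.40

Sorted: 702, 840, 1067, 1469, 1517, 1823, 2186, 2698, 2823, 3214.
n = 10.
(a) r = 2.2; between ranks 2 (840) and 3 (1067): 885.4.
(b) the nearest-rank method: rank 2 → 840.
|885.4 − 840| = 45.4.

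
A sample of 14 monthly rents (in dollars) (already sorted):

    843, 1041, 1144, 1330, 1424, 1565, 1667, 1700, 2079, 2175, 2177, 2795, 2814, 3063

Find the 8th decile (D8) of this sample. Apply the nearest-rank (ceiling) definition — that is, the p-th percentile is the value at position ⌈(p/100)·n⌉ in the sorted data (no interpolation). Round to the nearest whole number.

2795

n = 14.
Position = ⌈80/100 · 14⌉ = ⌈11.2⌉ = 12.
The value at rank 12 is 2795.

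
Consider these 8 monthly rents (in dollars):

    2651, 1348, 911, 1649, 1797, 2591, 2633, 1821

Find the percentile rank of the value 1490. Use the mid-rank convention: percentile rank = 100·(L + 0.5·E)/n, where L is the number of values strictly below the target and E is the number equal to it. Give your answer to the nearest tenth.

25.0

Sorted: 911, 1348, 1649, 1797, 1821, 2591, 2633, 2651.
Count below 1490: L = 2; count equal: E = 0; n = 8.
Percentile rank = 100·(2 + 0.5·0)/8 = 100·2/8 = 25.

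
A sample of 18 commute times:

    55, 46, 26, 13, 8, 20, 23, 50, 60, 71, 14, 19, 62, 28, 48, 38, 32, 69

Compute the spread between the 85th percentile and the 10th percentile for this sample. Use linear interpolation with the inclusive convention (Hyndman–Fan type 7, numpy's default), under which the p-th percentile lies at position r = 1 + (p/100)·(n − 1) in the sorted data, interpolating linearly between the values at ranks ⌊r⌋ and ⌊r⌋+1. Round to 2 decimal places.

Sorted: 8, 13, 14, 19, 20, 23, 26, 28, 32, 38, 46, 48, 50, 55, 60, 62, 69, 71.
n = 18.
P10: r = 2.7; ranks 2–3 are 13, 14; interpolating gives 13.7.
P85: r = 15.45; ranks 15–16 are 60, 62; interpolating gives 60.9.
Difference: 60.9 − 13.7 = 47.2.

47.20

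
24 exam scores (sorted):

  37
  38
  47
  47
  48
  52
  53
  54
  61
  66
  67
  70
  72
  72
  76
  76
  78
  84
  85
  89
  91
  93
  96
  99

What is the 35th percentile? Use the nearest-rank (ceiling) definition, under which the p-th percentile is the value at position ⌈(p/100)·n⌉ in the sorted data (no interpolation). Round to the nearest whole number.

61

n = 24.
Position = ⌈35/100 · 24⌉ = ⌈8.4⌉ = 9.
The value at rank 9 is 61.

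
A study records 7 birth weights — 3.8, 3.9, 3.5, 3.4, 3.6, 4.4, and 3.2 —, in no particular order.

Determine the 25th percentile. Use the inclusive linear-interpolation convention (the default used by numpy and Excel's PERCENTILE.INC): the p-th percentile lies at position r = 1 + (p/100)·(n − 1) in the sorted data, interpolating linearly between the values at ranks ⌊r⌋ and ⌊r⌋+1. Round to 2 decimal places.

3.45

Sorted: 3.2, 3.4, 3.5, 3.6, 3.8, 3.9, 4.4.
n = 7.
r = 1 + (25/100)·(7 − 1) = 1 + 1.5 = 2.5.
Rank 2 is 3.4 and rank 3 is 3.5.
Interpolate: 3.4 + 0.5·(3.5 − 3.4) = 3.4 + 0.5·0.1 = 3.45.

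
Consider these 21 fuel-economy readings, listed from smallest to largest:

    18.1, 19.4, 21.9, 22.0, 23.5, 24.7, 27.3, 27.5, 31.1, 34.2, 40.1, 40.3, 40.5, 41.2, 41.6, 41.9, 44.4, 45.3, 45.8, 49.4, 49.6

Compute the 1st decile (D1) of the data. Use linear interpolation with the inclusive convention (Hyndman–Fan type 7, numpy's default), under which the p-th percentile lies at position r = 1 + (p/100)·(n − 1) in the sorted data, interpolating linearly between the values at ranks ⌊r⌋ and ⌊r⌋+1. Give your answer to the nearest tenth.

21.9

n = 21.
r = 1 + (10/100)·(21 − 1) = 1 + 2 = 3.
r is an integer, so P10 is the value at rank 3: 21.9.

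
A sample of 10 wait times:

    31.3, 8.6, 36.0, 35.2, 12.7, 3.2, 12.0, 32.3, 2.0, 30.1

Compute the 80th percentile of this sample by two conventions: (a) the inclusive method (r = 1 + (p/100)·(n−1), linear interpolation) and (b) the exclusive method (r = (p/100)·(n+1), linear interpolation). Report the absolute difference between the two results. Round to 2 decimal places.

1.74

Sorted: 2.0, 3.2, 8.6, 12.0, 12.7, 30.1, 31.3, 32.3, 35.2, 36.0.
n = 10.
(a) r = 8.2; between ranks 8 (32.3) and 9 (35.2): 32.88.
(b) r = 8.8; between ranks 8 (32.3) and 9 (35.2): 34.62.
|32.88 − 34.62| = 1.74.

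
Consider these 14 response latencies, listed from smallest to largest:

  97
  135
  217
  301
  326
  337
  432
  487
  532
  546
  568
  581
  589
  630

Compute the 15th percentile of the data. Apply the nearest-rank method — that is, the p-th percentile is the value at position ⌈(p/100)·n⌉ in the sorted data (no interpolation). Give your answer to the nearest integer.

n = 14.
Position = ⌈15/100 · 14⌉ = ⌈2.1⌉ = 3.
The value at rank 3 is 217.

217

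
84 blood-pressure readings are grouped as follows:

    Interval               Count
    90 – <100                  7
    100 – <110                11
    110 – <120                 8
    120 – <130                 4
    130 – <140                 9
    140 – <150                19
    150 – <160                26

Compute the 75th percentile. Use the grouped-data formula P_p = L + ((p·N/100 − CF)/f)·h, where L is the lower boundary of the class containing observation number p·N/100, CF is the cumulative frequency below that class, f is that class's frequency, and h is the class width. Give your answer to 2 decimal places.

N = 84; target position k = 75/100 · 84 = 63.
Cumulative frequencies: 7, 18, 26, 30, 39, 58, 84.
Observation 63 falls in the class 150 – <160.
L = 150, CF = 58, f = 26, h = 10.
P75 = 150 + ((63 − 58)/26)·10 = 150 + 1.92308 = 151.923.

151.92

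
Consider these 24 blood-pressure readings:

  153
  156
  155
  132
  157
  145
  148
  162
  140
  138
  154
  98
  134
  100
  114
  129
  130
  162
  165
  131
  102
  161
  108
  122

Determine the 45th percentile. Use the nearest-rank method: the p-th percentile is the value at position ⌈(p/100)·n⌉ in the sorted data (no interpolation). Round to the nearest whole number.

Sorted: 98, 100, 102, 108, 114, 122, 129, 130, 131, 132, 134, 138, 140, 145, 148, 153, 154, 155, 156, 157, 161, 162, 162, 165.
n = 24.
Position = ⌈45/100 · 24⌉ = ⌈10.8⌉ = 11.
The value at rank 11 is 134.

134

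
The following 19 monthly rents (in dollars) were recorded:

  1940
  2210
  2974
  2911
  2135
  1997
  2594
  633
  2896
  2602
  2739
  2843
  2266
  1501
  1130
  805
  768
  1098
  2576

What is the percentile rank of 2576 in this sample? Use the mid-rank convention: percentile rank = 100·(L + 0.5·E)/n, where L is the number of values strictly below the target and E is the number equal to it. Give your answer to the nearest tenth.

60.5

Sorted: 633, 768, 805, 1098, 1130, 1501, 1940, 1997, 2135, 2210, 2266, 2576, 2594, 2602, 2739, 2843, 2896, 2911, 2974.
Count below 2576: L = 11; count equal: E = 1; n = 19.
Percentile rank = 100·(11 + 0.5·1)/19 = 100·11.5/19 = 60.53.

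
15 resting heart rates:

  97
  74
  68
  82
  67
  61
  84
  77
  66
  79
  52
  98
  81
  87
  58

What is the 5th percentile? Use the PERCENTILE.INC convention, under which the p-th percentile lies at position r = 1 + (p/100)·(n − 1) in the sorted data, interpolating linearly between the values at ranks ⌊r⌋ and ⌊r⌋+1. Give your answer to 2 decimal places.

56.20

Sorted: 52, 58, 61, 66, 67, 68, 74, 77, 79, 81, 82, 84, 87, 97, 98.
n = 15.
r = 1 + (5/100)·(15 − 1) = 1 + 0.7 = 1.7.
Rank 1 is 52 and rank 2 is 58.
Interpolate: 52 + 0.7·(58 − 52) = 52 + 0.7·6 = 56.2.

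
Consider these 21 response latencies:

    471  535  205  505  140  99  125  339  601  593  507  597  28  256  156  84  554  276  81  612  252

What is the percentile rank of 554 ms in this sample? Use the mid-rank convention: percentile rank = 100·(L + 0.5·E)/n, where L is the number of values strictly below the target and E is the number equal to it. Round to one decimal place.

Sorted: 28, 81, 84, 99, 125, 140, 156, 205, 252, 256, 276, 339, 471, 505, 507, 535, 554, 593, 597, 601, 612.
Count below 554: L = 16; count equal: E = 1; n = 21.
Percentile rank = 100·(16 + 0.5·1)/21 = 100·16.5/21 = 78.57.

78.6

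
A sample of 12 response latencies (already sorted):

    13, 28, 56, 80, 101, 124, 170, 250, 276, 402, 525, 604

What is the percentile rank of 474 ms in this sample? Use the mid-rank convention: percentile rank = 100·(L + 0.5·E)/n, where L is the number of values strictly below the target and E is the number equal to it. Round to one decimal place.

83.3

Count below 474: L = 10; count equal: E = 0; n = 12.
Percentile rank = 100·(10 + 0.5·0)/12 = 100·10/12 = 83.33.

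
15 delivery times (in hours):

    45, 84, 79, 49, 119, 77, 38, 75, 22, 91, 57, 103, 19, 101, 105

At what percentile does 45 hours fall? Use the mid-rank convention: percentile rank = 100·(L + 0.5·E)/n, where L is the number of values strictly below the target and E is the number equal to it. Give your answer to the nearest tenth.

23.3

Sorted: 19, 22, 38, 45, 49, 57, 75, 77, 79, 84, 91, 101, 103, 105, 119.
Count below 45: L = 3; count equal: E = 1; n = 15.
Percentile rank = 100·(3 + 0.5·1)/15 = 100·3.5/15 = 23.33.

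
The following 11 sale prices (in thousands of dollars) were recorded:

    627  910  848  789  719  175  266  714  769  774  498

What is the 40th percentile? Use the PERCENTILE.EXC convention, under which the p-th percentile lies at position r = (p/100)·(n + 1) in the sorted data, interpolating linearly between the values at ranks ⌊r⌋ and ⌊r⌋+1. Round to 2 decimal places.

Sorted: 175, 266, 498, 627, 714, 719, 769, 774, 789, 848, 910.
n = 11.
r = (40/100)·(11 + 1) = 4.8.
Rank 4 is 627 and rank 5 is 714.
Interpolate: 627 + 0.8·(714 − 627) = 627 + 0.8·87 = 696.6.

696.60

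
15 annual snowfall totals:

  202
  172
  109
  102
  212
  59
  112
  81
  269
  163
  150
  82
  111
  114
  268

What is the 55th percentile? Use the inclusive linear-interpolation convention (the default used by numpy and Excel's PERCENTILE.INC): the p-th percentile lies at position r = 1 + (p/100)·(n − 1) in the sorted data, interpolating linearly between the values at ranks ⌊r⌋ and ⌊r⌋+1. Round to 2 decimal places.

Sorted: 59, 81, 82, 102, 109, 111, 112, 114, 150, 163, 172, 202, 212, 268, 269.
n = 15.
r = 1 + (55/100)·(15 − 1) = 1 + 7.7 = 8.7.
Rank 8 is 114 and rank 9 is 150.
Interpolate: 114 + 0.7·(150 − 114) = 114 + 0.7·36 = 139.2.

139.20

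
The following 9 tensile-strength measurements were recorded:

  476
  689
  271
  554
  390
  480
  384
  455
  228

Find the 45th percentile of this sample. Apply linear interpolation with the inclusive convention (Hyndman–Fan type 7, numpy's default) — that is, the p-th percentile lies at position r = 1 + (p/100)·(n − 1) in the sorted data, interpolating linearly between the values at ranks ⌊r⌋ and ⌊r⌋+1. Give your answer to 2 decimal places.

Sorted: 228, 271, 384, 390, 455, 476, 480, 554, 689.
n = 9.
r = 1 + (45/100)·(9 − 1) = 1 + 3.6 = 4.6.
Rank 4 is 390 and rank 5 is 455.
Interpolate: 390 + 0.6·(455 − 390) = 390 + 0.6·65 = 429.

429.00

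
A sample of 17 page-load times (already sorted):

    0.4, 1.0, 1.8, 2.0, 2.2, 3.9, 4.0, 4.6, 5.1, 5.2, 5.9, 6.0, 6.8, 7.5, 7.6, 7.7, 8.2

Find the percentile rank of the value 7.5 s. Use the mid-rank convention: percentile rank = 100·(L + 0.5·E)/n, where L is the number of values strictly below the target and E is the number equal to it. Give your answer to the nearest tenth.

Count below 7.5: L = 13; count equal: E = 1; n = 17.
Percentile rank = 100·(13 + 0.5·1)/17 = 100·13.5/17 = 79.41.

79.4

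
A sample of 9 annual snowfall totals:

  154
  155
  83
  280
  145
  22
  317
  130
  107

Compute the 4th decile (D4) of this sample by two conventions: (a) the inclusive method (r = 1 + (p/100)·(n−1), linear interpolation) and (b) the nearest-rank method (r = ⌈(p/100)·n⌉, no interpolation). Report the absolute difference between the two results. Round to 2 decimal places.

Sorted: 22, 83, 107, 130, 145, 154, 155, 280, 317.
n = 9.
(a) r = 4.2; between ranks 4 (130) and 5 (145): 133.
(b) the nearest-rank method: rank 4 → 130.
|133 − 130| = 3.

3.00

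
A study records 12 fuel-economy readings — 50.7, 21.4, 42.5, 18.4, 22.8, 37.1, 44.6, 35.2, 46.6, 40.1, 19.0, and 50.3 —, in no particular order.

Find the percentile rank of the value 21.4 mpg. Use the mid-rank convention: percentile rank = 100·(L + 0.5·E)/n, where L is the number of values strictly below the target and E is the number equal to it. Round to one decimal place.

Sorted: 18.4, 19.0, 21.4, 22.8, 35.2, 37.1, 40.1, 42.5, 44.6, 46.6, 50.3, 50.7.
Count below 21.4: L = 2; count equal: E = 1; n = 12.
Percentile rank = 100·(2 + 0.5·1)/12 = 100·2.5/12 = 20.83.

20.8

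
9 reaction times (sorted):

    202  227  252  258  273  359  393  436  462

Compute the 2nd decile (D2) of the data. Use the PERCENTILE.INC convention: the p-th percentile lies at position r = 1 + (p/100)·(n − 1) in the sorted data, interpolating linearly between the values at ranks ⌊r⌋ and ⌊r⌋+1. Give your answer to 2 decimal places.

242.00

n = 9.
r = 1 + (20/100)·(9 − 1) = 1 + 1.6 = 2.6.
Rank 2 is 227 and rank 3 is 252.
Interpolate: 227 + 0.6·(252 − 227) = 227 + 0.6·25 = 242.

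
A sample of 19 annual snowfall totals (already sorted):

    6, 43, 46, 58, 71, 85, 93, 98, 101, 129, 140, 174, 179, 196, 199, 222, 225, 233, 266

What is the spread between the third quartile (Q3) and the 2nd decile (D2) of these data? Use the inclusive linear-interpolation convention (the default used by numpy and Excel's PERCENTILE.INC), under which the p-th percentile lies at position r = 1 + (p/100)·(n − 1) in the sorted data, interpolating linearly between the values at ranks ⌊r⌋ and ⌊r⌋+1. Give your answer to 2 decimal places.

n = 19.
P20: r = 4.6; ranks 4–5 are 58, 71; interpolating gives 65.8.
P75: r = 14.5; ranks 14–15 are 196, 199; interpolating gives 197.5.
Difference: 197.5 − 65.8 = 131.7.

131.70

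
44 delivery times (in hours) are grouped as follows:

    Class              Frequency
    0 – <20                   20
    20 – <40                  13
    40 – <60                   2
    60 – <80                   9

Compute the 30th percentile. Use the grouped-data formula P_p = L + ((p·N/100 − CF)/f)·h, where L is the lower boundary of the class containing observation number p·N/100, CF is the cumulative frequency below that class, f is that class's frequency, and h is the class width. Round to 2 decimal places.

13.20

N = 44; target position k = 30/100 · 44 = 13.2.
Cumulative frequencies: 20, 33, 35, 44.
Observation 13.2 falls in the class 0 – <20.
L = 0, CF = 0, f = 20, h = 20.
P30 = 0 + ((13.2 − 0)/20)·20 = 0 + 13.2 = 13.2.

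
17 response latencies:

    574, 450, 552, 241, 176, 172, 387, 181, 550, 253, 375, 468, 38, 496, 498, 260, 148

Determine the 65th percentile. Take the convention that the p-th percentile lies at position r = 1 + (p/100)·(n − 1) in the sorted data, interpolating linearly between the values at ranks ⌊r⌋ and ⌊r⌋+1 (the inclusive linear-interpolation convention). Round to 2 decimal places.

Sorted: 38, 148, 172, 176, 181, 241, 253, 260, 375, 387, 450, 468, 496, 498, 550, 552, 574.
n = 17.
r = 1 + (65/100)·(17 − 1) = 1 + 10.4 = 11.4.
Rank 11 is 450 and rank 12 is 468.
Interpolate: 450 + 0.4·(468 − 450) = 450 + 0.4·18 = 457.2.

457.20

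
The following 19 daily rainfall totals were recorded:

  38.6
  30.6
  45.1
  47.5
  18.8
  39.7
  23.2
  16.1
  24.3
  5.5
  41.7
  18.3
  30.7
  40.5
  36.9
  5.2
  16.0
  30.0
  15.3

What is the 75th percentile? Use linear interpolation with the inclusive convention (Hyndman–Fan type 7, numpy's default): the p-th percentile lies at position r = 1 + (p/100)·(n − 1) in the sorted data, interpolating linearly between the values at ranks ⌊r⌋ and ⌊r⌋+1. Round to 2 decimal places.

39.15

Sorted: 5.2, 5.5, 15.3, 16.0, 16.1, 18.3, 18.8, 23.2, 24.3, 30.0, 30.6, 30.7, 36.9, 38.6, 39.7, 40.5, 41.7, 45.1, 47.5.
n = 19.
r = 1 + (75/100)·(19 − 1) = 1 + 13.5 = 14.5.
Rank 14 is 38.6 and rank 15 is 39.7.
Interpolate: 38.6 + 0.5·(39.7 − 38.6) = 38.6 + 0.5·1.1 = 39.15.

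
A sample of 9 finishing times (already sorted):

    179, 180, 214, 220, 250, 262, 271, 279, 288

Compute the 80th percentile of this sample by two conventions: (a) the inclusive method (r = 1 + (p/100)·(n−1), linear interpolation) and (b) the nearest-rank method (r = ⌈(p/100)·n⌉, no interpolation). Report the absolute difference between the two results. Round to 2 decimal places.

n = 9.
(a) r = 7.4; between ranks 7 (271) and 8 (279): 274.2.
(b) the nearest-rank method: rank 8 → 279.
|274.2 − 279| = 4.8.

4.80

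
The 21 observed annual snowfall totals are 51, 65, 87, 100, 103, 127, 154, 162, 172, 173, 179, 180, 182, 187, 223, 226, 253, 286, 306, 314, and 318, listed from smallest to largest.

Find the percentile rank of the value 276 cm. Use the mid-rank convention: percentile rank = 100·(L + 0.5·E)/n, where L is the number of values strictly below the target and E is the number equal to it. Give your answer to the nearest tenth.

Count below 276: L = 17; count equal: E = 0; n = 21.
Percentile rank = 100·(17 + 0.5·0)/21 = 100·17/21 = 80.95.

81.0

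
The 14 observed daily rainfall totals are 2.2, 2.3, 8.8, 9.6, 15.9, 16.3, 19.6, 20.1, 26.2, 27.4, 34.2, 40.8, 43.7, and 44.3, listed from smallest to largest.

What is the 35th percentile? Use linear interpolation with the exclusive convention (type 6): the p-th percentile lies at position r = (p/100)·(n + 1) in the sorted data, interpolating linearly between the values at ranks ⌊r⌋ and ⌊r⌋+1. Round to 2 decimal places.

n = 14.
r = (35/100)·(14 + 1) = 5.25.
Rank 5 is 15.9 and rank 6 is 16.3.
Interpolate: 15.9 + 0.25·(16.3 − 15.9) = 15.9 + 0.25·0.4 = 16.

16.00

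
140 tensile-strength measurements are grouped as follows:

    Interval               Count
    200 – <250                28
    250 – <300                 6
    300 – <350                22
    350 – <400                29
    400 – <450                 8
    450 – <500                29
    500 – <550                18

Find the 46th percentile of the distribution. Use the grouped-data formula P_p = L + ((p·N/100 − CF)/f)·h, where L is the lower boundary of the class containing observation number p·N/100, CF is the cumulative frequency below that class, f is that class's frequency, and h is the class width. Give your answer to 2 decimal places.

N = 140; target position k = 46/100 · 140 = 64.4.
Cumulative frequencies: 28, 34, 56, 85, 93, 122, 140.
Observation 64.4 falls in the class 350 – <400.
L = 350, CF = 56, f = 29, h = 50.
P46 = 350 + ((64.4 − 56)/29)·50 = 350 + 14.4828 = 364.483.

364.48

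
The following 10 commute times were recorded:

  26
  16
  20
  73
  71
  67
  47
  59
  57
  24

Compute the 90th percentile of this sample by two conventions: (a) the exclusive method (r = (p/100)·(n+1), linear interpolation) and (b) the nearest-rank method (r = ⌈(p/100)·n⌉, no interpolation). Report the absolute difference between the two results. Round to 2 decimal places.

1.80

Sorted: 16, 20, 24, 26, 47, 57, 59, 67, 71, 73.
n = 10.
(a) r = 9.9; between ranks 9 (71) and 10 (73): 72.8.
(b) the nearest-rank method: rank 9 → 71.
|72.8 − 71| = 1.8.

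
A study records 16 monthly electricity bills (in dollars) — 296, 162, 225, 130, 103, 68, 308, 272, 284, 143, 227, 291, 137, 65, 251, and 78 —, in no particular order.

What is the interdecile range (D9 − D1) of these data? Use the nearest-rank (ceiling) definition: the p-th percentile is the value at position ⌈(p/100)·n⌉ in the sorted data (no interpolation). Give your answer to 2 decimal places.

228.00

Sorted: 65, 68, 78, 103, 130, 137, 143, 162, 225, 227, 251, 272, 284, 291, 296, 308.
n = 16.
P10: rank ⌈10/100·16⌉ = 2 → 68.
P90: rank ⌈90/100·16⌉ = 15 → 296.
Difference: 296 − 68 = 228.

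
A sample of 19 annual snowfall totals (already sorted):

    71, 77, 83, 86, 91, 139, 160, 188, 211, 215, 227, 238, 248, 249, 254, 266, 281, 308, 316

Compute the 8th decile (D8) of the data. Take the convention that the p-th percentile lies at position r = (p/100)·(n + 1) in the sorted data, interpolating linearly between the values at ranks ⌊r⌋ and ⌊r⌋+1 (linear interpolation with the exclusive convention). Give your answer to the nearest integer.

266

n = 19.
r = (80/100)·(19 + 1) = 16.
r is an integer, so P80 is the value at rank 16: 266.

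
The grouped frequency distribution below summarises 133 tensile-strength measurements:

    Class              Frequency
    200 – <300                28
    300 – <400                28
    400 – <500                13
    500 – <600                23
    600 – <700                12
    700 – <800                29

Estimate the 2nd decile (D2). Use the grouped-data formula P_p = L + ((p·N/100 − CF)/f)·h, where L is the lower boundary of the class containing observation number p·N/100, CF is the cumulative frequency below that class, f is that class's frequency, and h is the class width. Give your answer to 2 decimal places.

N = 133; target position k = 20/100 · 133 = 26.6.
Cumulative frequencies: 28, 56, 69, 92, 104, 133.
Observation 26.6 falls in the class 200 – <300.
L = 200, CF = 0, f = 28, h = 100.
P20 = 200 + ((26.6 − 0)/28)·100 = 200 + 95 = 295.

295.00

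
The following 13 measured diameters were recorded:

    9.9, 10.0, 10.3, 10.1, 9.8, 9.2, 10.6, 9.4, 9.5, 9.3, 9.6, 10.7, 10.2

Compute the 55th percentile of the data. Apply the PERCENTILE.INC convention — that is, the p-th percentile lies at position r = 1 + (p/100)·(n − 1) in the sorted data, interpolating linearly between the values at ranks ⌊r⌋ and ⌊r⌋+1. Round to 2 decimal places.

9.96

Sorted: 9.2, 9.3, 9.4, 9.5, 9.6, 9.8, 9.9, 10.0, 10.1, 10.2, 10.3, 10.6, 10.7.
n = 13.
r = 1 + (55/100)·(13 − 1) = 1 + 6.6 = 7.6.
Rank 7 is 9.9 and rank 8 is 10.0.
Interpolate: 9.9 + 0.6·(10.0 − 9.9) = 9.9 + 0.6·0.1 = 9.96.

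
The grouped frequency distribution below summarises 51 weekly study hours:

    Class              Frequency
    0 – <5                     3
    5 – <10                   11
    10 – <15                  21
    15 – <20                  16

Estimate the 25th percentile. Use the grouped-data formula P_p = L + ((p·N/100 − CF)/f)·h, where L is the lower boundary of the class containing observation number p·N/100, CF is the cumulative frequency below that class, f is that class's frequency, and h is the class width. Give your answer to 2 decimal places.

9.43

N = 51; target position k = 25/100 · 51 = 12.75.
Cumulative frequencies: 3, 14, 35, 51.
Observation 12.75 falls in the class 5 – <10.
L = 5, CF = 3, f = 11, h = 5.
P25 = 5 + ((12.75 − 3)/11)·5 = 5 + 4.43182 = 9.43182.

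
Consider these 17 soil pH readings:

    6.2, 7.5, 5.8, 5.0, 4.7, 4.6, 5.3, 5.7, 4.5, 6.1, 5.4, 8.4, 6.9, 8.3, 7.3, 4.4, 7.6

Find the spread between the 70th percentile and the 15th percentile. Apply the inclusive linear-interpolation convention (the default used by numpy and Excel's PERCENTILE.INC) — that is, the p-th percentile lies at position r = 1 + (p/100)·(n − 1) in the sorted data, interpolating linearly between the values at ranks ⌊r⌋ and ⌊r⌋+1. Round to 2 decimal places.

2.34

Sorted: 4.4, 4.5, 4.6, 4.7, 5.0, 5.3, 5.4, 5.7, 5.8, 6.1, 6.2, 6.9, 7.3, 7.5, 7.6, 8.3, 8.4.
n = 17.
P15: r = 3.4; ranks 3–4 are 4.6, 4.7; interpolating gives 4.64.
P70: r = 12.2; ranks 12–13 are 6.9, 7.3; interpolating gives 6.98.
Difference: 6.98 − 4.64 = 2.34.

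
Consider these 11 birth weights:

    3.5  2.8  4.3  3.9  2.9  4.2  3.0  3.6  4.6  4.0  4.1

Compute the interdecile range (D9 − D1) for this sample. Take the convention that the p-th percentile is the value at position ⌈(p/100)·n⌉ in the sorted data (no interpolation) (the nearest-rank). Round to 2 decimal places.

1.40

Sorted: 2.8, 2.9, 3.0, 3.5, 3.6, 3.9, 4.0, 4.1, 4.2, 4.3, 4.6.
n = 11.
P10: rank ⌈10/100·11⌉ = 2 → 2.9.
P90: rank ⌈90/100·11⌉ = 10 → 4.3.
Difference: 4.3 − 2.9 = 1.4.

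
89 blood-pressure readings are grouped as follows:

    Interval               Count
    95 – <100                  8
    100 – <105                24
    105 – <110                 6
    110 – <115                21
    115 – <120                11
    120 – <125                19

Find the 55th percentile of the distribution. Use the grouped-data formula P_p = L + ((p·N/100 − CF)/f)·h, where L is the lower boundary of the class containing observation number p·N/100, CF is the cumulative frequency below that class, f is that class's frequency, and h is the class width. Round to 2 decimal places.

N = 89; target position k = 55/100 · 89 = 48.95.
Cumulative frequencies: 8, 32, 38, 59, 70, 89.
Observation 48.95 falls in the class 110 – <115.
L = 110, CF = 38, f = 21, h = 5.
P55 = 110 + ((48.95 − 38)/21)·5 = 110 + 2.60714 = 112.607.

112.61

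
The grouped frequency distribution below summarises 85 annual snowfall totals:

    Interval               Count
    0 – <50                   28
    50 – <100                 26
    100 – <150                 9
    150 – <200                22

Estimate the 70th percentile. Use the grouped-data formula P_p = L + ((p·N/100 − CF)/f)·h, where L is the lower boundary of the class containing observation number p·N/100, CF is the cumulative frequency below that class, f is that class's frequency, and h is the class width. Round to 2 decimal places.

130.56

N = 85; target position k = 70/100 · 85 = 59.5.
Cumulative frequencies: 28, 54, 63, 85.
Observation 59.5 falls in the class 100 – <150.
L = 100, CF = 54, f = 9, h = 50.
P70 = 100 + ((59.5 − 54)/9)·50 = 100 + 30.5556 = 130.556.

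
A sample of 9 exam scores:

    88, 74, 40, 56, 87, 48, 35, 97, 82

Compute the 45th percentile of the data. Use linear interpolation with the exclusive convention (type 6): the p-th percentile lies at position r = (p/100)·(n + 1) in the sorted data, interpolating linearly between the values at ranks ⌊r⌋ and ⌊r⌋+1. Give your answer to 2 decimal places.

Sorted: 35, 40, 48, 56, 74, 82, 87, 88, 97.
n = 9.
r = (45/100)·(9 + 1) = 4.5.
Rank 4 is 56 and rank 5 is 74.
Interpolate: 56 + 0.5·(74 − 56) = 56 + 0.5·18 = 65.

65.00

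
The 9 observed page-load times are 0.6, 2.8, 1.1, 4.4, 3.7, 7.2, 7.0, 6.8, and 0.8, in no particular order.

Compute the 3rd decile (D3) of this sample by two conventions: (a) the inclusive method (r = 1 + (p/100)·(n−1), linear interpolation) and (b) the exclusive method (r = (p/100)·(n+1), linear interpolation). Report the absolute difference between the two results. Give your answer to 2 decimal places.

0.68

Sorted: 0.6, 0.8, 1.1, 2.8, 3.7, 4.4, 6.8, 7.0, 7.2.
n = 9.
(a) r = 3.4; between ranks 3 (1.1) and 4 (2.8): 1.78.
(b) r = 3 → value at rank 3 = 1.1.
|1.78 − 1.1| = 0.68.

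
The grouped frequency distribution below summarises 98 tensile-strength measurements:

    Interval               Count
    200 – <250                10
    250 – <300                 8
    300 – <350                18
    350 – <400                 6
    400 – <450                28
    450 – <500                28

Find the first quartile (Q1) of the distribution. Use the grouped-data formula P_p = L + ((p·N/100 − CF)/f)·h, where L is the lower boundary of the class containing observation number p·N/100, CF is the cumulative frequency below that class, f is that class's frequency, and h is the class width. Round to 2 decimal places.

N = 98; target position k = 25/100 · 98 = 24.5.
Cumulative frequencies: 10, 18, 36, 42, 70, 98.
Observation 24.5 falls in the class 300 – <350.
L = 300, CF = 18, f = 18, h = 50.
P25 = 300 + ((24.5 − 18)/18)·50 = 300 + 18.0556 = 318.056.

318.06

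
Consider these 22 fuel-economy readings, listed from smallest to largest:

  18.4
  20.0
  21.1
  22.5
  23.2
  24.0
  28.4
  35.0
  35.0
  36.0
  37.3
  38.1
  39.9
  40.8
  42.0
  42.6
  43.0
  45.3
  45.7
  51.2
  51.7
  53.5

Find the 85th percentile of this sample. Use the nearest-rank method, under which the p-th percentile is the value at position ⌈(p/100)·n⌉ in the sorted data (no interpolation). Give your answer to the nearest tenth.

n = 22.
Position = ⌈85/100 · 22⌉ = ⌈18.7⌉ = 19.
The value at rank 19 is 45.7.

45.7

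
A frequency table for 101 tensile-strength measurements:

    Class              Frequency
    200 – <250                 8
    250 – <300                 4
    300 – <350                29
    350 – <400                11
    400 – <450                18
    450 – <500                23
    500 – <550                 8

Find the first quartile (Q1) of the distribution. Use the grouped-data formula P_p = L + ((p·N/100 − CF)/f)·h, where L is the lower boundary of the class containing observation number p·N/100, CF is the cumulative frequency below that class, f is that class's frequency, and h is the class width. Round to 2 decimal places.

322.84

N = 101; target position k = 25/100 · 101 = 25.25.
Cumulative frequencies: 8, 12, 41, 52, 70, 93, 101.
Observation 25.25 falls in the class 300 – <350.
L = 300, CF = 12, f = 29, h = 50.
P25 = 300 + ((25.25 − 12)/29)·50 = 300 + 22.8448 = 322.845.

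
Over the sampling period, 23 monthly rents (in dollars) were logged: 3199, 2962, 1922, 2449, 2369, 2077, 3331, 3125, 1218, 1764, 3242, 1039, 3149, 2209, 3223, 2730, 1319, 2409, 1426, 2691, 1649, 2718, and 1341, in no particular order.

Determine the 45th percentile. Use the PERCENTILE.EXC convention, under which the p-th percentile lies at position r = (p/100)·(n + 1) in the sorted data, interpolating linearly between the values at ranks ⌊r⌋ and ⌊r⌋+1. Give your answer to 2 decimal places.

Sorted: 1039, 1218, 1319, 1341, 1426, 1649, 1764, 1922, 2077, 2209, 2369, 2409, 2449, 2691, 2718, 2730, 2962, 3125, 3149, 3199, 3223, 3242, 3331.
n = 23.
r = (45/100)·(23 + 1) = 10.8.
Rank 10 is 2209 and rank 11 is 2369.
Interpolate: 2209 + 0.8·(2369 − 2209) = 2209 + 0.8·160 = 2337.

2337.00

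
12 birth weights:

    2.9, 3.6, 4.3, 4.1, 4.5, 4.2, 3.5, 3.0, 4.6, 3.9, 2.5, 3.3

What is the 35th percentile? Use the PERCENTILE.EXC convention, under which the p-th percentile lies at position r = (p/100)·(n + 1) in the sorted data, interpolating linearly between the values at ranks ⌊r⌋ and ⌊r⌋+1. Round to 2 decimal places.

Sorted: 2.5, 2.9, 3.0, 3.3, 3.5, 3.6, 3.9, 4.1, 4.2, 4.3, 4.5, 4.6.
n = 12.
r = (35/100)·(12 + 1) = 4.55.
Rank 4 is 3.3 and rank 5 is 3.5.
Interpolate: 3.3 + 0.55·(3.5 − 3.3) = 3.3 + 0.55·0.2 = 3.41.

3.41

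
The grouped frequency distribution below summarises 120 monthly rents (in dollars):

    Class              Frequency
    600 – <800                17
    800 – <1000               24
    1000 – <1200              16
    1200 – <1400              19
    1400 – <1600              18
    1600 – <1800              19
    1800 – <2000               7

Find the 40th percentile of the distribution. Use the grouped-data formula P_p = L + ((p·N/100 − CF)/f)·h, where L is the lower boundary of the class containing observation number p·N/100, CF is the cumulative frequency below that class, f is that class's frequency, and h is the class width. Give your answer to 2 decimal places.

N = 120; target position k = 40/100 · 120 = 48.
Cumulative frequencies: 17, 41, 57, 76, 94, 113, 120.
Observation 48 falls in the class 1000 – <1200.
L = 1000, CF = 41, f = 16, h = 200.
P40 = 1000 + ((48 − 41)/16)·200 = 1000 + 87.5 = 1087.5.

1087.50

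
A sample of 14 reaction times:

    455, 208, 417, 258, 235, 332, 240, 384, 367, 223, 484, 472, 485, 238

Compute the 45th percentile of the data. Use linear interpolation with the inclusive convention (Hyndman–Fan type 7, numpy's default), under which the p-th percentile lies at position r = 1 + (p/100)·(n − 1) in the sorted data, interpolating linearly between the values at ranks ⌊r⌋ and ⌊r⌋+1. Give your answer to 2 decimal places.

Sorted: 208, 223, 235, 238, 240, 258, 332, 367, 384, 417, 455, 472, 484, 485.
n = 14.
r = 1 + (45/100)·(14 − 1) = 1 + 5.85 = 6.85.
Rank 6 is 258 and rank 7 is 332.
Interpolate: 258 + 0.85·(332 − 258) = 258 + 0.85·74 = 320.9.

320.90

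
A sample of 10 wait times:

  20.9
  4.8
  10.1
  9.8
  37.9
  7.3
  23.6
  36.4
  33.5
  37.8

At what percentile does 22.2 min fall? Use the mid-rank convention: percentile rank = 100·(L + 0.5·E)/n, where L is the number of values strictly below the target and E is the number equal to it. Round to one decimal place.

Sorted: 4.8, 7.3, 9.8, 10.1, 20.9, 23.6, 33.5, 36.4, 37.8, 37.9.
Count below 22.2: L = 5; count equal: E = 0; n = 10.
Percentile rank = 100·(5 + 0.5·0)/10 = 100·5/10 = 50.

50.0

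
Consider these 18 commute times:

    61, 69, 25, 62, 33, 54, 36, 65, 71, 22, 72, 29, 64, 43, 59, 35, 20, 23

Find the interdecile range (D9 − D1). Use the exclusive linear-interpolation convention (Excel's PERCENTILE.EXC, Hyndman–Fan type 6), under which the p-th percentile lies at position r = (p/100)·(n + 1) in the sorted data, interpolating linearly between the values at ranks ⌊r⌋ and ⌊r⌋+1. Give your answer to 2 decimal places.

49.30

Sorted: 20, 22, 23, 25, 29, 33, 35, 36, 43, 54, 59, 61, 62, 64, 65, 69, 71, 72.
n = 18.
P10: r = 1.9; ranks 1–2 are 20, 22; interpolating gives 21.8.
P90: r = 17.1; ranks 17–18 are 71, 72; interpolating gives 71.1.
Difference: 71.1 − 21.8 = 49.3.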